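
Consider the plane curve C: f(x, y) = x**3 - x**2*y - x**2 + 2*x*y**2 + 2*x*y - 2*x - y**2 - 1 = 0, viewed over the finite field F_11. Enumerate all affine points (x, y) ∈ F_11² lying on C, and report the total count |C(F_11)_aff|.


Affine F_11-points: {(2, 2), (2, 9), (3, 0), (3, 5), (6, 1), (7, 5), (7, 7), (9, 1), (9, 4)}; count = 9.

For each of the 121 pairs (x, y) ∈ F_11², evaluate f(x, y) mod 11. Record the zeros.
  x = 0: [0↦10, 1↦9, 2↦6, 3↦1, 4↦5, 5↦7, 6↦7, 7↦5, 8↦1, 9↦6, 10↦9]  zeros at y ∈ ∅
  x = 1: [0↦8, 1↦10, 2↦3, 3↦9, 4↦6, 5↦5, 6↦6, 7↦9, 8↦3, 9↦10, 10↦8]  zeros at y ∈ ∅
  x = 2: [0↦10, 1↦2, 2↦0, 3↦4, 4↦3, 5↦8, 6↦8, 7↦3, 8↦4, 9↦0, 10↦2]  zeros at y ∈ {2, 9}
  x = 3: [0↦0, 1↦2, 2↦3, 3↦3, 4↦2, 5↦0, 6↦8, 7↦4, 8↦10, 9↦4, 10↦8]  zeros at y ∈ {0, 5}
  x = 4: [0↦6, 1↦5, 2↦7, 3↦1, 4↦9, 5↦9, 6↦1, 7↦7, 8↦5, 9↦6, 10↦10]  zeros at y ∈ ∅
  x = 5: [0↦1, 1↦6, 2↦7, 3↦4, 4↦8, 5↦8, 6↦4, 7↦7, 8↦6, 9↦1, 10↦3]  zeros at y ∈ ∅
  x = 6: [0↦2, 1↦0, 2↦9, 3↦7, 4↦5, 5↦3, 6↦1, 7↦10, 8↦8, 9↦6, 10↦4]  zeros at y ∈ {1}
  x = 7: [0↦4, 1↦4, 2↦8, 3↦5, 4↦6, 5↦0, 6↦9, 7↦0, 8↦6, 9↦5, 10↦8]  zeros at y ∈ {5, 7}
  x = 8: [0↦2, 1↦2, 2↦10, 3↦4, 4↦6, 5↦5, 6↦1, 7↦5, 8↦6, 9↦4, 10↦10]  zeros at y ∈ ∅
  x = 9: [0↦2, 1↦0, 2↦10, 3↦10, 4↦0, 5↦2, 6↦5, 7↦9, 8↦3, 9↦9, 10↦5]  zeros at y ∈ {1, 4}
  x = 10: [0↦10, 1↦4, 2↦3, 3↦7, 4↦5, 5↦8, 6↦5, 7↦7, 8↦3, 9↦4, 10↦10]  zeros at y ∈ ∅
Collecting zeros: affine points = {(2, 2), (2, 9), (3, 0), (3, 5), (6, 1), (7, 5), (7, 7), (9, 1), (9, 4)}.
Total count |C(F_11)_aff| = 9.


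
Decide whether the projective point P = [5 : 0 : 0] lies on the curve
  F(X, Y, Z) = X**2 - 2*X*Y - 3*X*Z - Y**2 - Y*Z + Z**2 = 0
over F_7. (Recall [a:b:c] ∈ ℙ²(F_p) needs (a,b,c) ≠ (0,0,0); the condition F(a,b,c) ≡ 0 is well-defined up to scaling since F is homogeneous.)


F(5,0,0) ≡ 4 (mod 7); P is NOT on the curve.

Evaluate F(5, 0, 0) term-by-term (mod 7).
  X**2 ↦ 1·25·1·1 = 25
  -2*X*Y ↦ -2·5·0·1 = 0
  -3*X*Z ↦ -3·5·1·0 = 0
  -Y**2 ↦ -1·1·0·1 = 0
  -Y*Z ↦ -1·1·0·0 = 0
  Z**2 ↦ 1·1·1·0 = 0
Sum: F(5, 0, 0) = (25) + (0) + (0) + (0) + (0) + (0) = 25.
Reducing mod 7: 25 ≡ 4 (mod 7).
Since F(a, b, c) ≡ 4 ≠ 0 (mod 7), P does NOT lie on the curve.


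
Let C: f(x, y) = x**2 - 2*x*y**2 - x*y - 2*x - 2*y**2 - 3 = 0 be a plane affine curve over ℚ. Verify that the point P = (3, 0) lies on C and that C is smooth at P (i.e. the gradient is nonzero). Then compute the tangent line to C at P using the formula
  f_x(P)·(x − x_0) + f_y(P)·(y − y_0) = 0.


Tangent line at P: 4*x - 3*y - 12 = 0.

Step 1: f(3, 0) = 0, so P lies on C.
Step 2: partial derivatives
  f_x(x, y) = 2*x - 2*y**2 - y - 2, f_y(x, y) = -4*x*y - x - 4*y.
  f_x(P) = 4, f_y(P) = -3 (gradient nonzero, so P is smooth).
Step 3: tangent line at P: 4·(x − 3) + -3·(y − 0) = 0.
Expanding: 4*x - 3*y - 12 = 0.


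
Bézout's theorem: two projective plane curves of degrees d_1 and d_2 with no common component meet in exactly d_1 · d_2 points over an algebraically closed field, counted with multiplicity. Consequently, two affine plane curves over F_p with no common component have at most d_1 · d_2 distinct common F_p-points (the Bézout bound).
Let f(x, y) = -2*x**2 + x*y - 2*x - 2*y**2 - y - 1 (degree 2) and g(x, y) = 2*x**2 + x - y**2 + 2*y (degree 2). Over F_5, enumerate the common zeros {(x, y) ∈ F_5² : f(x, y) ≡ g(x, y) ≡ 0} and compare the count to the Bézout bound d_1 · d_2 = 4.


Common zeros: ∅; count = 0; Bézout bound = 4.

deg(f) = 2, deg(g) = 2, so Bézout bound = 4.
Scan x ∈ F_5. For each x, list the y ∈ F_5 with f(x, y) ≡ 0 and those with g(x, y) ≡ 0 (mod 5); the common zeros in that column are the intersection.
  x = 0: f ≡ 0 at y ∈ ∅; g ≡ 0 at y ∈ {0, 2}; common: ∅.
  x = 1: f ≡ 0 at y ∈ {0}; g ≡ 0 at y ∈ {3, 4}; common: ∅.
  x = 2: f ≡ 0 at y ∈ ∅; g ≡ 0 at y ∈ {0, 2}; common: ∅.
  x = 3: f ≡ 0 at y ∈ {0, 1}; g ≡ 0 at y ∈ ∅; common: ∅.
  x = 4: f ≡ 0 at y ∈ {1, 3}; g ≡ 0 at y ∈ ∅; common: ∅.
Collecting: common zeros = ∅, so the count is 0.
Comparison with the Bézout bound: 0 ≤ 4 = deg(f)·deg(g), as expected for curves with no common component (the affine F_5-count falls short of the bound because intersections may lie at infinity, over extension fields, or carry multiplicity).


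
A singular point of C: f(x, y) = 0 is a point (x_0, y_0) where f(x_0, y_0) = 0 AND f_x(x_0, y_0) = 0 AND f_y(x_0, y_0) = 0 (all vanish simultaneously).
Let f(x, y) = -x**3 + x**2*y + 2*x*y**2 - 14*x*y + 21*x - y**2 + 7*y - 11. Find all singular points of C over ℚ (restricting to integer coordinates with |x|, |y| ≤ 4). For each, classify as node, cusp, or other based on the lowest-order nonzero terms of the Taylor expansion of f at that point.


Singular points: {(1, 3)}; classification: cusp.

Compute partial derivatives:
  f_x = -3*x**2 + 2*x*y + 2*y**2 - 14*y + 21.
  f_y = x**2 + 4*x*y - 14*x - 2*y + 7.
Scan x_0 ∈ {−4, ..., 4}. For each x_0, f_y(x_0, y) is a polynomial in y; find its integer roots y ∈ {−4, ..., 4}, then test f_x and f at those candidates.
  x = -4: f_y(-4, y) = 79 - 18*y; no integer root y with |y| ≤ 4.
  x = -3: f_y(-3, y) = 58 - 14*y; no integer root y with |y| ≤ 4.
  x = -2: f_y(-2, y) = 39 - 10*y; no integer root y with |y| ≤ 4.
  x = -1: f_y(-1, y) = 22 - 6*y; no integer root y with |y| ≤ 4.
  x = 0: f_y(0, y) = 7 - 2*y; no integer root y with |y| ≤ 4.
  x = 1: f_y(1, y) = 2*y - 6; vanishes at y ∈ {3}. (1, 3): f_x = 0, f = 0 — SINGULAR.
  x = 2: f_y(2, y) = 6*y - 17; no integer root y with |y| ≤ 4.
  x = 3: f_y(3, y) = 10*y - 26; no integer root y with |y| ≤ 4.
  x = 4: f_y(4, y) = 14*y - 33; no integer root y with |y| ≤ 4.
Only singular point on the grid: (1, 3).
Classify: substitute x = 1 + u, y = 3 + v and expand: f = -u**3 + u**2*v + 2*u*v**2 + v**2.
No constant or linear terms (consistent with a singular point). Quadratic part: v**2. Cubic part: -u**3 + u**2*v + 2*u*v**2.
The quadratic part v**2 is a perfect square, so there is a single (double) tangent line v = 0, i.e. y = 3. Restricting the cubic part to that line (v = 0) leaves -u**3 ≠ 0, so f is not divisible by v and the branch is v² ≈ u**3 to lowest order — this is a cusp.
Classification: cusp.


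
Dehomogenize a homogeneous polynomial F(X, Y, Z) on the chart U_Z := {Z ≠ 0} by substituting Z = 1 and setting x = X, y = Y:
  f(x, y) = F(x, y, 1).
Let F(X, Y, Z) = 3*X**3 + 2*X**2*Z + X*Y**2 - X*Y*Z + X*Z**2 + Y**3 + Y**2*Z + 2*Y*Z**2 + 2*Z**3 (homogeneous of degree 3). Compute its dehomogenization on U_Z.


f(x, y) = 3*x**3 + 2*x**2 + x*y**2 - x*y + x + y**3 + y**2 + 2*y + 2

On U_Z we set Z = 1. Each monomial c·X^i·Y^j·Z^k in F becomes c·x^i·y^j·1^k = c·x^i·y^j.
Substituting Z = 1: F(X, Y, 1) = 3*x**3 + 2*x**2 + x*y**2 - x*y + x + y**3 + y**2 + 2*y + 2.
Note: deg(f) ≤ deg(F) = 3; strict inequality happens when F is divisible by Z (lost terms).


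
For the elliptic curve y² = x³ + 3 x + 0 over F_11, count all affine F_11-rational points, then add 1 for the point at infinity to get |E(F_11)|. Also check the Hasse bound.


Affine points = {(0, 0), (1, 2), (1, 9), (2, 5), (2, 6), (3, 5), (3, 6), (6, 5), (6, 6), (7, 1), (7, 10)}; affine count = 11; |E(F_11)| = 12.

Discriminant check: Δ ∝ 4a³ + 27b² = 4·3³ + 27·0² = 4·27 + 27·0 ≡ 9 (mod 11). Nonzero ⇒ E is nonsingular.
For each x ∈ F_11, compute rhs = x³ + 3·x + 0 mod 11, then count y ∈ F_11 with y² ≡ rhs.
  x = 0: rhs = 0, matching y values: 0 (1 points).
  x = 1: rhs = 4, matching y values: 2, 9 (2 points).
  x = 2: rhs = 3, matching y values: 5, 6 (2 points).
  x = 3: rhs = 3, matching y values: 5, 6 (2 points).
  x = 4: rhs = 10, matching y values: none (0 points).
  x = 5: rhs = 8, matching y values: none (0 points).
  x = 6: rhs = 3, matching y values: 5, 6 (2 points).
  x = 7: rhs = 1, matching y values: 1, 10 (2 points).
  x = 8: rhs = 8, matching y values: none (0 points).
  x = 9: rhs = 8, matching y values: none (0 points).
  x = 10: rhs = 7, matching y values: none (0 points).
Total affine count: 11.
Full point count |E(F_11)| = 11 + 1 = 12.
Hasse bound: |12 − (11+1)| = |0| = 0 ≤ 2√11 ≈ 6.6332 ✓.


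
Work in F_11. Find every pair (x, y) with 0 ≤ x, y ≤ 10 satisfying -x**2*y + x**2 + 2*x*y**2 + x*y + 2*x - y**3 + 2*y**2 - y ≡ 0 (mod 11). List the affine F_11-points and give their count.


Affine F_11-points: {(0, 0), (0, 1), (3, 5), (5, 2), (7, 2), (7, 6), (7, 8), (8, 3), (8, 7), (8, 8), (9, 0), (9, 3), (9, 6), (10, 4)}; count = 14.

For each of the 121 pairs (x, y) ∈ F_11², evaluate f(x, y) mod 11. Record the zeros.
  x = 0: [0↦0, 1↦0, 2↦9, 3↦10, 4↦8, 5↦8, 6↦4, 7↦1, 8↦4, 9↦7, 10↦4]  zeros at y ∈ {0, 1}
  x = 1: [0↦3, 1↦5, 2↦9, 3↦9, 4↦10, 5↦6, 6↦2, 7↦3, 8↦3, 9↦7, 10↦9]  zeros at y ∈ ∅
  x = 2: [0↦8, 1↦10, 2↦7, 3↦4, 4↦6, 5↦7, 6↦1, 7↦4, 8↦10, 9↦2, 10↦7]  zeros at y ∈ ∅
  x = 3: [0↦4, 1↦4, 2↦3, 3↦6, 4↦7, 5↦0, 6↦1, 7↦4, 8↦3, 9↦3, 10↦9]  zeros at y ∈ {5}
  x = 4: [0↦2, 1↦9, 2↦8, 3↦4, 4↦2, 5↦7, 6↦2, 7↦3, 8↦4, 9↦10, 10↦4]  zeros at y ∈ ∅
  x = 5: [0↦2, 1↦3, 2↦0, 3↦9, 4↦2, 5↦6, 6↦4, 7↦1, 8↦2, 9↦1, 10↦3]  zeros at y ∈ {2}
  x = 6: [0↦4, 1↦8, 2↦1, 3↦10, 4↦7, 5↦8, 6↦7, 7↦9, 8↦8, 9↦9, 10↦6]  zeros at y ∈ ∅
  x = 7: [0↦8, 1↦2, 2↦0, 3↦7, 4↦6, 5↦2, 6↦0, 7↦5, 8↦0, 9↦1, 10↦2]  zeros at y ∈ {2, 6, 8}
  x = 8: [0↦3, 1↦7, 2↦8, 3↦0, 4↦10, 5↦10, 6↦5, 7↦0, 8↦0, 9↦10, 10↦2]  zeros at y ∈ {3, 7, 8}
  x = 9: [0↦0, 1↦1, 2↦3, 3↦0, 4↦8, 5↦10, 6↦0, 7↦5, 8↦8, 9↦3, 10↦6]  zeros at y ∈ {0, 3, 6}
  x = 10: [0↦10, 1↦6, 2↦7, 3↦7, 4↦0, 5↦2, 6↦7, 7↦9, 8↦2, 9↦2, 10↦3]  zeros at y ∈ {4}
Collecting zeros: affine points = {(0, 0), (0, 1), (3, 5), (5, 2), (7, 2), (7, 6), (7, 8), (8, 3), (8, 7), (8, 8), (9, 0), (9, 3), (9, 6), (10, 4)}.
Total count |C(F_11)_aff| = 14.


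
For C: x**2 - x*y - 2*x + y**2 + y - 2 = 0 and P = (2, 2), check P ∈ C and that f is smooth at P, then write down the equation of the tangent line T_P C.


Tangent line at P: 3*y - 6 = 0.

Step 1: f(2, 2) = 0, so P lies on C.
Step 2: partial derivatives
  f_x(x, y) = 2*x - y - 2, f_y(x, y) = -x + 2*y + 1.
  f_x(P) = 0, f_y(P) = 3 (gradient nonzero, so P is smooth).
Step 3: tangent line at P: 0·(x − 2) + 3·(y − 2) = 0.
Expanding: 3*y - 6 = 0.


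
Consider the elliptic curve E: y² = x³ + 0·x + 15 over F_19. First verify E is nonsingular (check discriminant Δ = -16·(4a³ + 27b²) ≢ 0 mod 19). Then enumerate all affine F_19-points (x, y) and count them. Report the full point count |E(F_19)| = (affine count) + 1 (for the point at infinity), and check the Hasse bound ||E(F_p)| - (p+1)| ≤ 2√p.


Affine points = {(1, 4), (1, 15), (2, 2), (2, 17), (3, 2), (3, 17), (5, 8), (5, 11), (7, 4), (7, 15), (11, 4), (11, 15), (14, 2), (14, 17), (16, 8), (16, 11), (17, 8), (17, 11)}; affine count = 18; |E(F_19)| = 19.

Discriminant check: Δ ∝ 4a³ + 27b² = 4·0³ + 27·15² = 4·0 + 27·225 ≡ 14 (mod 19). Nonzero ⇒ E is nonsingular.
For each x ∈ F_19, compute rhs = x³ + 0·x + 15 mod 19, then count y ∈ F_19 with y² ≡ rhs.
  x = 0: rhs = 15, matching y values: none (0 points).
  x = 1: rhs = 16, matching y values: 4, 15 (2 points).
  x = 2: rhs = 4, matching y values: 2, 17 (2 points).
  x = 3: rhs = 4, matching y values: 2, 17 (2 points).
  x = 4: rhs = 3, matching y values: none (0 points).
  x = 5: rhs = 7, matching y values: 8, 11 (2 points).
  x = 6: rhs = 3, matching y values: none (0 points).
  x = 7: rhs = 16, matching y values: 4, 15 (2 points).
  x = 8: rhs = 14, matching y values: none (0 points).
  x = 9: rhs = 3, matching y values: none (0 points).
  x = 10: rhs = 8, matching y values: none (0 points).
  x = 11: rhs = 16, matching y values: 4, 15 (2 points).
  x = 12: rhs = 14, matching y values: none (0 points).
  x = 13: rhs = 8, matching y values: none (0 points).
  x = 14: rhs = 4, matching y values: 2, 17 (2 points).
  x = 15: rhs = 8, matching y values: none (0 points).
  x = 16: rhs = 7, matching y values: 8, 11 (2 points).
  x = 17: rhs = 7, matching y values: 8, 11 (2 points).
  x = 18: rhs = 14, matching y values: none (0 points).
Total affine count: 18.
Full point count |E(F_19)| = 18 + 1 = 19.
Hasse bound: |19 − (19+1)| = |-1| = 1 ≤ 2√19 ≈ 8.7178 ✓.


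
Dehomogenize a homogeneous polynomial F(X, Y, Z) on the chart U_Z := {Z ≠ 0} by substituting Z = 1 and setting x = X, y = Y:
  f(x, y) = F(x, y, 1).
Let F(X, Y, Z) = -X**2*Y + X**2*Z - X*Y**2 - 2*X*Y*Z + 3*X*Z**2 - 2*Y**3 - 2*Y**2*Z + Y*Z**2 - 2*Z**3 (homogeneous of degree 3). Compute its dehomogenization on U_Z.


f(x, y) = -x**2*y + x**2 - x*y**2 - 2*x*y + 3*x - 2*y**3 - 2*y**2 + y - 2

On U_Z we set Z = 1. Each monomial c·X^i·Y^j·Z^k in F becomes c·x^i·y^j·1^k = c·x^i·y^j.
Substituting Z = 1: F(X, Y, 1) = -x**2*y + x**2 - x*y**2 - 2*x*y + 3*x - 2*y**3 - 2*y**2 + y - 2.
Note: deg(f) ≤ deg(F) = 3; strict inequality happens when F is divisible by Z (lost terms).


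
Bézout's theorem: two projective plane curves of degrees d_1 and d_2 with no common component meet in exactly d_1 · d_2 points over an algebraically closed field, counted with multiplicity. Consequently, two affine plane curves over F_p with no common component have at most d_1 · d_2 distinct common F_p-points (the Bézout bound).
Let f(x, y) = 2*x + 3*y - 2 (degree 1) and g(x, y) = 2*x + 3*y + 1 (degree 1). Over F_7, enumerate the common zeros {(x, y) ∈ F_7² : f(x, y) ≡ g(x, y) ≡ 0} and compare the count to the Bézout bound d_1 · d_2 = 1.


Common zeros: ∅; count = 0; Bézout bound = 1.

deg(f) = 1, deg(g) = 1, so Bézout bound = 1.
Scan x ∈ F_7. For each x, list the y ∈ F_7 with f(x, y) ≡ 0 and those with g(x, y) ≡ 0 (mod 7); the common zeros in that column are the intersection.
  x = 0: f ≡ 0 at y ∈ {3}; g ≡ 0 at y ∈ {2}; common: ∅.
  x = 1: f ≡ 0 at y ∈ {0}; g ≡ 0 at y ∈ {6}; common: ∅.
  x = 2: f ≡ 0 at y ∈ {4}; g ≡ 0 at y ∈ {3}; common: ∅.
  x = 3: f ≡ 0 at y ∈ {1}; g ≡ 0 at y ∈ {0}; common: ∅.
  x = 4: f ≡ 0 at y ∈ {5}; g ≡ 0 at y ∈ {4}; common: ∅.
  x = 5: f ≡ 0 at y ∈ {2}; g ≡ 0 at y ∈ {1}; common: ∅.
  x = 6: f ≡ 0 at y ∈ {6}; g ≡ 0 at y ∈ {5}; common: ∅.
Collecting: common zeros = ∅, so the count is 0.
Comparison with the Bézout bound: 0 ≤ 1 = deg(f)·deg(g), as expected for curves with no common component (the affine F_7-count falls short of the bound because intersections may lie at infinity, over extension fields, or carry multiplicity).


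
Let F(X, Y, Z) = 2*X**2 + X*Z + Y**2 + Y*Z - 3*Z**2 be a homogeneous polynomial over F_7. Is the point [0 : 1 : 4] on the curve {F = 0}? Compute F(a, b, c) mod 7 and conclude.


F(0,1,4) ≡ 6 (mod 7); P is NOT on the curve.

Evaluate F(0, 1, 4) term-by-term (mod 7).
  2*X**2 ↦ 2·0·1·1 = 0
  X*Z ↦ 1·0·1·4 = 0
  Y**2 ↦ 1·1·1·1 = 1
  Y*Z ↦ 1·1·1·4 = 4
  -3*Z**2 ↦ -3·1·1·16 = -48
Sum: F(0, 1, 4) = (0) + (0) + (1) + (4) + (-48) = -43.
Reducing mod 7: -43 ≡ 6 (mod 7).
Since F(a, b, c) ≡ 6 ≠ 0 (mod 7), P does NOT lie on the curve.


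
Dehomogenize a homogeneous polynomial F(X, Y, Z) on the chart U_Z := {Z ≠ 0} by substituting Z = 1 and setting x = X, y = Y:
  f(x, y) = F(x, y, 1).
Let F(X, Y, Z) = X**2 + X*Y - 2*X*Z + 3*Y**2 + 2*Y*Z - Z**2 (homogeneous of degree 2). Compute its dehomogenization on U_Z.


f(x, y) = x**2 + x*y - 2*x + 3*y**2 + 2*y - 1

On U_Z we set Z = 1. Each monomial c·X^i·Y^j·Z^k in F becomes c·x^i·y^j·1^k = c·x^i·y^j.
Substituting Z = 1: F(X, Y, 1) = x**2 + x*y - 2*x + 3*y**2 + 2*y - 1.
Note: deg(f) ≤ deg(F) = 2; strict inequality happens when F is divisible by Z (lost terms).


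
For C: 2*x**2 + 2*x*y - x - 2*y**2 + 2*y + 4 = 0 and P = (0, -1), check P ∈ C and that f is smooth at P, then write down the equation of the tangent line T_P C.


Tangent line at P: -3*x + 6*y + 6 = 0.

Step 1: f(0, -1) = 0, so P lies on C.
Step 2: partial derivatives
  f_x(x, y) = 4*x + 2*y - 1, f_y(x, y) = 2*x - 4*y + 2.
  f_x(P) = -3, f_y(P) = 6 (gradient nonzero, so P is smooth).
Step 3: tangent line at P: -3·(x − 0) + 6·(y − -1) = 0.
Expanding: -3*x + 6*y + 6 = 0.


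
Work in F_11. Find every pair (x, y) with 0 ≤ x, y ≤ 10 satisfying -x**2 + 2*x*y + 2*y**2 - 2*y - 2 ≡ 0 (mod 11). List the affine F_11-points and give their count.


Affine F_11-points: {(0, 4), (0, 8), (3, 0), (3, 9), (4, 9), (4, 10), (5, 8), (5, 10), (8, 0), (8, 4)}; count = 10.

For each of the 121 pairs (x, y) ∈ F_11², evaluate f(x, y) mod 11. Record the zeros.
  x = 0: [0↦9, 1↦9, 2↦2, 3↦10, 4↦0, 5↦5, 6↦3, 7↦5, 8↦0, 9↦10, 10↦2]  zeros at y ∈ {4, 8}
  x = 1: [0↦8, 1↦10, 2↦5, 3↦4, 4↦7, 5↦3, 6↦3, 7↦7, 8↦4, 9↦5, 10↦10]  zeros at y ∈ ∅
  x = 2: [0↦5, 1↦9, 2↦6, 3↦7, 4↦1, 5↦10, 6↦1, 7↦7, 8↦6, 9↦9, 10↦5]  zeros at y ∈ ∅
  x = 3: [0↦0, 1↦6, 2↦5, 3↦8, 4↦4, 5↦4, 6↦8, 7↦5, 8↦6, 9↦0, 10↦9]  zeros at y ∈ {0, 9}
  x = 4: [0↦4, 1↦1, 2↦2, 3↦7, 4↦5, 5↦7, 6↦2, 7↦1, 8↦4, 9↦0, 10↦0]  zeros at y ∈ {9, 10}
  x = 5: [0↦6, 1↦5, 2↦8, 3↦4, 4↦4, 5↦8, 6↦5, 7↦6, 8↦0, 9↦9, 10↦0]  zeros at y ∈ {8, 10}
  x = 6: [0↦6, 1↦7, 2↦1, 3↦10, 4↦1, 5↦7, 6↦6, 7↦9, 8↦5, 9↦5, 10↦9]  zeros at y ∈ ∅
  x = 7: [0↦4, 1↦7, 2↦3, 3↦3, 4↦7, 5↦4, 6↦5, 7↦10, 8↦8, 9↦10, 10↦5]  zeros at y ∈ ∅
  x = 8: [0↦0, 1↦5, 2↦3, 3↦5, 4↦0, 5↦10, 6↦2, 7↦9, 8↦9, 9↦2, 10↦10]  zeros at y ∈ {0, 4}
  x = 9: [0↦5, 1↦1, 2↦1, 3↦5, 4↦2, 5↦3, 6↦8, 7↦6, 8↦8, 9↦3, 10↦2]  zeros at y ∈ ∅
  x = 10: [0↦8, 1↦6, 2↦8, 3↦3, 4↦2, 5↦5, 6↦1, 7↦1, 8↦5, 9↦2, 10↦3]  zeros at y ∈ ∅
Collecting zeros: affine points = {(0, 4), (0, 8), (3, 0), (3, 9), (4, 9), (4, 10), (5, 8), (5, 10), (8, 0), (8, 4)}.
Total count |C(F_11)_aff| = 10.


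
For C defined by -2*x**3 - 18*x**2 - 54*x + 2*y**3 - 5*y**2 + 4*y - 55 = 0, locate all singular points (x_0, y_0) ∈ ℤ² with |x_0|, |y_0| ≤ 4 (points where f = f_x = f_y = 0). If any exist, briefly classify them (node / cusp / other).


Singular points: {(-3, 1)}; classification: cusp.

Compute partial derivatives:
  f_x = -6*x**2 - 36*x - 54.
  f_y = 6*y**2 - 10*y + 4.
Scan x_0 ∈ {−4, ..., 4}. For each x_0, f_y(x_0, y) is a polynomial in y; find its integer roots y ∈ {−4, ..., 4}, then test f_x and f at those candidates.
  x = -4: f_y(-4, y) = 6*y**2 - 10*y + 4; vanishes at y ∈ {1}. (-4, 1): f_x = -6 ≠ 0.
  x = -3: f_y(-3, y) = 6*y**2 - 10*y + 4; vanishes at y ∈ {1}. (-3, 1): f_x = 0, f = 0 — SINGULAR.
  x = -2: f_y(-2, y) = 6*y**2 - 10*y + 4; vanishes at y ∈ {1}. (-2, 1): f_x = -6 ≠ 0.
  x = -1: f_y(-1, y) = 6*y**2 - 10*y + 4; vanishes at y ∈ {1}. (-1, 1): f_x = -24 ≠ 0.
  x = 0: f_y(0, y) = 6*y**2 - 10*y + 4; vanishes at y ∈ {1}. (0, 1): f_x = -54 ≠ 0.
  x = 1: f_y(1, y) = 6*y**2 - 10*y + 4; vanishes at y ∈ {1}. (1, 1): f_x = -96 ≠ 0.
  x = 2: f_y(2, y) = 6*y**2 - 10*y + 4; vanishes at y ∈ {1}. (2, 1): f_x = -150 ≠ 0.
  x = 3: f_y(3, y) = 6*y**2 - 10*y + 4; vanishes at y ∈ {1}. (3, 1): f_x = -216 ≠ 0.
  x = 4: f_y(4, y) = 6*y**2 - 10*y + 4; vanishes at y ∈ {1}. (4, 1): f_x = -294 ≠ 0.
Only singular point on the grid: (-3, 1).
Classify: substitute x = -3 + u, y = 1 + v and expand: f = -2*u**3 + 2*v**3 + v**2.
No constant or linear terms (consistent with a singular point). Quadratic part: v**2. Cubic part: -2*u**3 + 2*v**3.
The quadratic part v**2 is a perfect square, so there is a single (double) tangent line v = 0, i.e. y = 1. Restricting the cubic part to that line (v = 0) leaves -2*u**3 ≠ 0, so f is not divisible by v and the branch is v² ≈ 2*u**3 to lowest order — this is a cusp.
Classification: cusp.


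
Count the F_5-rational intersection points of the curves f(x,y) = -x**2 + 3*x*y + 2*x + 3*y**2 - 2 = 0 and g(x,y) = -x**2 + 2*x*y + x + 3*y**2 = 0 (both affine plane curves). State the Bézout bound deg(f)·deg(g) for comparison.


Common zeros: {(1, 1)}; count = 1; Bézout bound = 4.

deg(f) = 2, deg(g) = 2, so Bézout bound = 4.
Scan x ∈ F_5. For each x, list the y ∈ F_5 with f(x, y) ≡ 0 and those with g(x, y) ≡ 0 (mod 5); the common zeros in that column are the intersection.
  x = 0: f ≡ 0 at y ∈ {2, 3}; g ≡ 0 at y ∈ {0}; common: ∅.
  x = 1: f ≡ 0 at y ∈ {1, 3}; g ≡ 0 at y ∈ {0, 1}; common: {1}.
  x = 2: f ≡ 0 at y ∈ {4}; g ≡ 0 at y ∈ {1}; common: ∅.
  x = 3: f ≡ 0 at y ∈ {0, 2}; g ≡ 0 at y ∈ ∅; common: ∅.
  x = 4: f ≡ 0 at y ∈ {0, 1}; g ≡ 0 at y ∈ ∅; common: ∅.
Collecting: common zeros = {(1, 1)}, so the count is 1.
Comparison with the Bézout bound: 1 ≤ 4 = deg(f)·deg(g), as expected for curves with no common component (the affine F_5-count falls short of the bound because intersections may lie at infinity, over extension fields, or carry multiplicity).


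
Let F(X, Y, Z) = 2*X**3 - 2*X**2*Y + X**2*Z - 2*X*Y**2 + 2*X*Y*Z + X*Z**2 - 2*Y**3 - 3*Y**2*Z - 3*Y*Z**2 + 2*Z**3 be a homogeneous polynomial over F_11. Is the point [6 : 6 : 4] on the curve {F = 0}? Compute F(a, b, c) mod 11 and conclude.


F(6,6,4) ≡ 7 (mod 11); P is NOT on the curve.

Evaluate F(6, 6, 4) term-by-term (mod 11).
  2*X**3 ↦ 2·216·1·1 = 432
  -2*X**2*Y ↦ -2·36·6·1 = -432
  X**2*Z ↦ 1·36·1·4 = 144
  -2*X*Y**2 ↦ -2·6·36·1 = -432
  2*X*Y*Z ↦ 2·6·6·4 = 288
  X*Z**2 ↦ 1·6·1·16 = 96
  -2*Y**3 ↦ -2·1·216·1 = -432
  -3*Y**2*Z ↦ -3·1·36·4 = -432
  -3*Y*Z**2 ↦ -3·1·6·16 = -288
  2*Z**3 ↦ 2·1·1·64 = 128
Sum: F(6, 6, 4) = (432) + (-432) + (144) + (-432) + (288) + (96) + (-432) + (-432) + (-288) + (128) = -928.
Reducing mod 11: -928 ≡ 7 (mod 11).
Since F(a, b, c) ≡ 7 ≠ 0 (mod 11), P does NOT lie on the curve.


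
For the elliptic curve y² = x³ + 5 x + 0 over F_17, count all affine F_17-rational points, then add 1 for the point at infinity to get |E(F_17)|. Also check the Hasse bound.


Affine points = {(0, 0), (2, 1), (2, 16), (3, 5), (3, 12), (4, 4), (4, 13), (6, 5), (6, 12), (7, 2), (7, 15), (8, 5), (8, 12), (9, 3), (9, 14), (10, 8), (10, 9), (11, 3), (11, 14), (13, 1), (13, 16), (14, 3), (14, 14), (15, 4), (15, 13)}; affine count = 25; |E(F_17)| = 26.

Discriminant check: Δ ∝ 4a³ + 27b² = 4·5³ + 27·0² = 4·125 + 27·0 ≡ 7 (mod 17). Nonzero ⇒ E is nonsingular.
For each x ∈ F_17, compute rhs = x³ + 5·x + 0 mod 17, then count y ∈ F_17 with y² ≡ rhs.
  x = 0: rhs = 0, matching y values: 0 (1 points).
  x = 1: rhs = 6, matching y values: none (0 points).
  x = 2: rhs = 1, matching y values: 1, 16 (2 points).
  x = 3: rhs = 8, matching y values: 5, 12 (2 points).
  x = 4: rhs = 16, matching y values: 4, 13 (2 points).
  x = 5: rhs = 14, matching y values: none (0 points).
  x = 6: rhs = 8, matching y values: 5, 12 (2 points).
  x = 7: rhs = 4, matching y values: 2, 15 (2 points).
  x = 8: rhs = 8, matching y values: 5, 12 (2 points).
  x = 9: rhs = 9, matching y values: 3, 14 (2 points).
  x = 10: rhs = 13, matching y values: 8, 9 (2 points).
  x = 11: rhs = 9, matching y values: 3, 14 (2 points).
  x = 12: rhs = 3, matching y values: none (0 points).
  x = 13: rhs = 1, matching y values: 1, 16 (2 points).
  x = 14: rhs = 9, matching y values: 3, 14 (2 points).
  x = 15: rhs = 16, matching y values: 4, 13 (2 points).
  x = 16: rhs = 11, matching y values: none (0 points).
Total affine count: 25.
Full point count |E(F_17)| = 25 + 1 = 26.
Hasse bound: |26 − (17+1)| = |8| = 8 ≤ 2√17 ≈ 8.2462 ✓.


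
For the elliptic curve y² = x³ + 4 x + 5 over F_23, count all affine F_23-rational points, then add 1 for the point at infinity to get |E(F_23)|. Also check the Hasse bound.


Affine points = {(4, 4), (4, 19), (5, 9), (5, 14), (7, 10), (7, 13), (11, 0), (13, 0), (15, 6), (15, 17), (16, 5), (16, 18), (17, 8), (17, 15), (20, 9), (20, 14), (21, 9), (21, 14), (22, 0)}; affine count = 19; |E(F_23)| = 20.

Discriminant check: Δ ∝ 4a³ + 27b² = 4·4³ + 27·5² = 4·64 + 27·25 ≡ 11 (mod 23). Nonzero ⇒ E is nonsingular.
For each x ∈ F_23, compute rhs = x³ + 4·x + 5 mod 23, then count y ∈ F_23 with y² ≡ rhs.
  x = 0: rhs = 5, matching y values: none (0 points).
  x = 1: rhs = 10, matching y values: none (0 points).
  x = 2: rhs = 21, matching y values: none (0 points).
  x = 3: rhs = 21, matching y values: none (0 points).
  x = 4: rhs = 16, matching y values: 4, 19 (2 points).
  x = 5: rhs = 12, matching y values: 9, 14 (2 points).
  x = 6: rhs = 15, matching y values: none (0 points).
  x = 7: rhs = 8, matching y values: 10, 13 (2 points).
  x = 8: rhs = 20, matching y values: none (0 points).
  x = 9: rhs = 11, matching y values: none (0 points).
  x = 10: rhs = 10, matching y values: none (0 points).
  x = 11: rhs = 0, matching y values: 0 (1 points).
  x = 12: rhs = 10, matching y values: none (0 points).
  x = 13: rhs = 0, matching y values: 0 (1 points).
  x = 14: rhs = 22, matching y values: none (0 points).
  x = 15: rhs = 13, matching y values: 6, 17 (2 points).
  x = 16: rhs = 2, matching y values: 5, 18 (2 points).
  x = 17: rhs = 18, matching y values: 8, 15 (2 points).
  x = 18: rhs = 21, matching y values: none (0 points).
  x = 19: rhs = 17, matching y values: none (0 points).
  x = 20: rhs = 12, matching y values: 9, 14 (2 points).
  x = 21: rhs = 12, matching y values: 9, 14 (2 points).
  x = 22: rhs = 0, matching y values: 0 (1 points).
Total affine count: 19.
Full point count |E(F_23)| = 19 + 1 = 20.
Hasse bound: |20 − (23+1)| = |-4| = 4 ≤ 2√23 ≈ 9.5917 ✓.


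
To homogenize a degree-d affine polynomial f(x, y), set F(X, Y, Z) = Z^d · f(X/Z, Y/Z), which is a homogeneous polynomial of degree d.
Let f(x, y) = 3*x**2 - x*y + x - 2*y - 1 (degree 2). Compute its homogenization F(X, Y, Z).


F(X, Y, Z) = 3*X**2 - X*Y + X*Z - 2*Y*Z - Z**2

deg(f) = 2.
Substitute x = X/Z, y = Y/Z into f, then multiply by Z^2.
  monomial 3·x^2·y^0 ↦ 3·X^2·Y^0·Z^0.
  monomial -1·x^1·y^1 ↦ -1·X^1·Y^1·Z^0.
  monomial 1·x^1·y^0 ↦ 1·X^1·Y^0·Z^1.
  monomial -2·x^0·y^1 ↦ -2·X^0·Y^1·Z^1.
  monomial -1·x^0·y^0 ↦ -1·X^0·Y^0·Z^2.
Collecting: F(X, Y, Z) = 3*X**2 - X*Y + X*Z - 2*Y*Z - Z**2.


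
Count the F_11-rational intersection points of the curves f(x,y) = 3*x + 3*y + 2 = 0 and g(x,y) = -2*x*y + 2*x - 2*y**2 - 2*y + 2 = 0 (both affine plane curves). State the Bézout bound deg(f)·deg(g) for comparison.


Common zeros: {(0, 3)}; count = 1; Bézout bound = 2.

deg(f) = 1, deg(g) = 2, so Bézout bound = 2.
Scan x ∈ F_11. For each x, list the y ∈ F_11 with f(x, y) ≡ 0 and those with g(x, y) ≡ 0 (mod 11); the common zeros in that column are the intersection.
  x = 0: f ≡ 0 at y ∈ {3}; g ≡ 0 at y ∈ {3, 7}; common: {3}.
  x = 1: f ≡ 0 at y ∈ {2}; g ≡ 0 at y ∈ {4, 5}; common: ∅.
  x = 2: f ≡ 0 at y ∈ {1}; g ≡ 0 at y ∈ ∅; common: ∅.
  x = 3: f ≡ 0 at y ∈ {0}; g ≡ 0 at y ∈ ∅; common: ∅.
  x = 4: f ≡ 0 at y ∈ {10}; g ≡ 0 at y ∈ {8, 9}; common: ∅.
  x = 5: f ≡ 0 at y ∈ {9}; g ≡ 0 at y ∈ {6, 10}; common: ∅.
  x = 6: f ≡ 0 at y ∈ {8}; g ≡ 0 at y ∈ {2}; common: ∅.
  x = 7: f ≡ 0 at y ∈ {7}; g ≡ 0 at y ∈ ∅; common: ∅.
  x = 8: f ≡ 0 at y ∈ {6}; g ≡ 0 at y ∈ ∅; common: ∅.
  x = 9: f ≡ 0 at y ∈ {5}; g ≡ 0 at y ∈ ∅; common: ∅.
  x = 10: f ≡ 0 at y ∈ {4}; g ≡ 0 at y ∈ {0}; common: ∅.
Collecting: common zeros = {(0, 3)}, so the count is 1.
Comparison with the Bézout bound: 1 ≤ 2 = deg(f)·deg(g), as expected for curves with no common component (the affine F_11-count falls short of the bound because intersections may lie at infinity, over extension fields, or carry multiplicity).


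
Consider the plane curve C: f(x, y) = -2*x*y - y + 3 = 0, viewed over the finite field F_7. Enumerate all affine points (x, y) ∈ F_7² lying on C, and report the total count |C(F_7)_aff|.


Affine F_7-points: {(0, 3), (1, 1), (2, 2), (4, 5), (5, 6), (6, 4)}; count = 6.

For each of the 49 pairs (x, y) ∈ F_7², evaluate f(x, y) mod 7. Record the zeros.
  x = 0: [0↦3, 1↦2, 2↦1, 3↦0, 4↦6, 5↦5, 6↦4]  zeros at y ∈ {3}
  x = 1: [0↦3, 1↦0, 2↦4, 3↦1, 4↦5, 5↦2, 6↦6]  zeros at y ∈ {1}
  x = 2: [0↦3, 1↦5, 2↦0, 3↦2, 4↦4, 5↦6, 6↦1]  zeros at y ∈ {2}
  x = 3: [0↦3, 1↦3, 2↦3, 3↦3, 4↦3, 5↦3, 6↦3]  zeros at y ∈ ∅
  x = 4: [0↦3, 1↦1, 2↦6, 3↦4, 4↦2, 5↦0, 6↦5]  zeros at y ∈ {5}
  x = 5: [0↦3, 1↦6, 2↦2, 3↦5, 4↦1, 5↦4, 6↦0]  zeros at y ∈ {6}
  x = 6: [0↦3, 1↦4, 2↦5, 3↦6, 4↦0, 5↦1, 6↦2]  zeros at y ∈ {4}
Collecting zeros: affine points = {(0, 3), (1, 1), (2, 2), (4, 5), (5, 6), (6, 4)}.
Total count |C(F_7)_aff| = 6.


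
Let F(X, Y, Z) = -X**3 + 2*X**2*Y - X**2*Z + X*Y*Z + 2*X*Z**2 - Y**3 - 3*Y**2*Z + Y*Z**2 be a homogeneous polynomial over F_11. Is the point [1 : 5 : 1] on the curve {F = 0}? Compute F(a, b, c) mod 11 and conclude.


F(1,5,1) ≡ 7 (mod 11); P is NOT on the curve.

Evaluate F(1, 5, 1) term-by-term (mod 11).
  -X**3 ↦ -1·1·1·1 = -1
  2*X**2*Y ↦ 2·1·5·1 = 10
  -X**2*Z ↦ -1·1·1·1 = -1
  X*Y*Z ↦ 1·1·5·1 = 5
  2*X*Z**2 ↦ 2·1·1·1 = 2
  -Y**3 ↦ -1·1·125·1 = -125
  -3*Y**2*Z ↦ -3·1·25·1 = -75
  Y*Z**2 ↦ 1·1·5·1 = 5
Sum: F(1, 5, 1) = (-1) + (10) + (-1) + (5) + (2) + (-125) + (-75) + (5) = -180.
Reducing mod 11: -180 ≡ 7 (mod 11).
Since F(a, b, c) ≡ 7 ≠ 0 (mod 11), P does NOT lie on the curve.


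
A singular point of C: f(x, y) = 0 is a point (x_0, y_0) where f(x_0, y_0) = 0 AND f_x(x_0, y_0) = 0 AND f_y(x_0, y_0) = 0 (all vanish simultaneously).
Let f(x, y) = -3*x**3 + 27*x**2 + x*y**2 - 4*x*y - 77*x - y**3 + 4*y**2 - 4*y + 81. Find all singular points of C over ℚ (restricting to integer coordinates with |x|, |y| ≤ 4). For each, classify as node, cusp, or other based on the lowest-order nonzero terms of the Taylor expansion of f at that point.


Singular points: {(3, 2)}; classification: cusp.

Compute partial derivatives:
  f_x = -9*x**2 + 54*x + y**2 - 4*y - 77.
  f_y = 2*x*y - 4*x - 3*y**2 + 8*y - 4.
Scan x_0 ∈ {−4, ..., 4}. For each x_0, f_y(x_0, y) is a polynomial in y; find its integer roots y ∈ {−4, ..., 4}, then test f_x and f at those candidates.
  x = -4: f_y(-4, y) = 12 - 3*y**2; vanishes at y ∈ {-2, 2}. (-4, -2): f_x = -425 ≠ 0; (-4, 2): f_x = -441 ≠ 0.
  x = -3: f_y(-3, y) = -3*y**2 + 2*y + 8; vanishes at y ∈ {2}. (-3, 2): f_x = -324 ≠ 0.
  x = -2: f_y(-2, y) = -3*y**2 + 4*y + 4; vanishes at y ∈ {2}. (-2, 2): f_x = -225 ≠ 0.
  x = -1: f_y(-1, y) = -3*y**2 + 6*y; vanishes at y ∈ {0, 2}. (-1, 0): f_x = -140 ≠ 0; (-1, 2): f_x = -144 ≠ 0.
  x = 0: f_y(0, y) = -3*y**2 + 8*y - 4; vanishes at y ∈ {2}. (0, 2): f_x = -81 ≠ 0.
  x = 1: f_y(1, y) = -3*y**2 + 10*y - 8; vanishes at y ∈ {2}. (1, 2): f_x = -36 ≠ 0.
  x = 2: f_y(2, y) = -3*y**2 + 12*y - 12; vanishes at y ∈ {2}. (2, 2): f_x = -9 ≠ 0.
  x = 3: f_y(3, y) = -3*y**2 + 14*y - 16; vanishes at y ∈ {2}. (3, 2): f_x = 0, f = 0 — SINGULAR.
  x = 4: f_y(4, y) = -3*y**2 + 16*y - 20; vanishes at y ∈ {2}. (4, 2): f_x = -9 ≠ 0.
Only singular point on the grid: (3, 2).
Classify: substitute x = 3 + u, y = 2 + v and expand: f = -3*u**3 + u*v**2 - v**3 + v**2.
No constant or linear terms (consistent with a singular point). Quadratic part: v**2. Cubic part: -3*u**3 + u*v**2 - v**3.
The quadratic part v**2 is a perfect square, so there is a single (double) tangent line v = 0, i.e. y = 2. Restricting the cubic part to that line (v = 0) leaves -3*u**3 ≠ 0, so f is not divisible by v and the branch is v² ≈ 3*u**3 to lowest order — this is a cusp.
Classification: cusp.


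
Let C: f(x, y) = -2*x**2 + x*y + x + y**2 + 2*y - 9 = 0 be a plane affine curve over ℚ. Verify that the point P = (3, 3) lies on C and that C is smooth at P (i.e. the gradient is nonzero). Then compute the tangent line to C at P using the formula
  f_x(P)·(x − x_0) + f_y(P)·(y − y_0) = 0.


Tangent line at P: -8*x + 11*y - 9 = 0.

Step 1: f(3, 3) = 0, so P lies on C.
Step 2: partial derivatives
  f_x(x, y) = -4*x + y + 1, f_y(x, y) = x + 2*y + 2.
  f_x(P) = -8, f_y(P) = 11 (gradient nonzero, so P is smooth).
Step 3: tangent line at P: -8·(x − 3) + 11·(y − 3) = 0.
Expanding: -8*x + 11*y - 9 = 0.


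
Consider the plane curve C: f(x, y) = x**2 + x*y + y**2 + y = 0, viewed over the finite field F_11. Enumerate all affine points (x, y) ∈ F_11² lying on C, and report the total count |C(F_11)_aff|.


Affine F_11-points: {(0, 0), (0, 10), (1, 10), (2, 3), (2, 5), (4, 1), (4, 5), (6, 1), (6, 3), (7, 7), (8, 6), (8, 7)}; count = 12.

For each of the 121 pairs (x, y) ∈ F_11², evaluate f(x, y) mod 11. Record the zeros.
  x = 0: [0↦0, 1↦2, 2↦6, 3↦1, 4↦9, 5↦8, 6↦9, 7↦1, 8↦6, 9↦2, 10↦0]  zeros at y ∈ {0, 10}
  x = 1: [0↦1, 1↦4, 2↦9, 3↦5, 4↦3, 5↦3, 6↦5, 7↦9, 8↦4, 9↦1, 10↦0]  zeros at y ∈ {10}
  x = 2: [0↦4, 1↦8, 2↦3, 3↦0, 4↦10, 5↦0, 6↦3, 7↦8, 8↦4, 9↦2, 10↦2]  zeros at y ∈ {3, 5}
  x = 3: [0↦9, 1↦3, 2↦10, 3↦8, 4↦8, 5↦10, 6↦3, 7↦9, 8↦6, 9↦5, 10↦6]  zeros at y ∈ ∅
  x = 4: [0↦5, 1↦0, 2↦8, 3↦7, 4↦8, 5↦0, 6↦5, 7↦1, 8↦10, 9↦10, 10↦1]  zeros at y ∈ {1, 5}
  x = 5: [0↦3, 1↦10, 2↦8, 3↦8, 4↦10, 5↦3, 6↦9, 7↦6, 8↦5, 9↦6, 10↦9]  zeros at y ∈ ∅
  x = 6: [0↦3, 1↦0, 2↦10, 3↦0, 4↦3, 5↦8, 6↦4, 7↦2, 8↦2, 9↦4, 10↦8]  zeros at y ∈ {1, 3}
  x = 7: [0↦5, 1↦3, 2↦3, 3↦5, 4↦9, 5↦4, 6↦1, 7↦0, 8↦1, 9↦4, 10↦9]  zeros at y ∈ {7}
  x = 8: [0↦9, 1↦8, 2↦9, 3↦1, 4↦6, 5↦2, 6↦0, 7↦0, 8↦2, 9↦6, 10↦1]  zeros at y ∈ {6, 7}
  x = 9: [0↦4, 1↦4, 2↦6, 3↦10, 4↦5, 5↦2, 6↦1, 7↦2, 8↦5, 9↦10, 10↦6]  zeros at y ∈ ∅
  x = 10: [0↦1, 1↦2, 2↦5, 3↦10, 4↦6, 5↦4, 6↦4, 7↦6, 8↦10, 9↦5, 10↦2]  zeros at y ∈ ∅
Collecting zeros: affine points = {(0, 0), (0, 10), (1, 10), (2, 3), (2, 5), (4, 1), (4, 5), (6, 1), (6, 3), (7, 7), (8, 6), (8, 7)}.
Total count |C(F_11)_aff| = 12.


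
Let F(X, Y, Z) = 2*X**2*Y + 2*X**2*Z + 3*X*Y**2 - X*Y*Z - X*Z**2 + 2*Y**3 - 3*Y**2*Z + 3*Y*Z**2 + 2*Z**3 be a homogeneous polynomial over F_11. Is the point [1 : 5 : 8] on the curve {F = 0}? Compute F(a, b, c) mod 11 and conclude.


F(1,5,8) ≡ 3 (mod 11); P is NOT on the curve.

Evaluate F(1, 5, 8) term-by-term (mod 11).
  2*X**2*Y ↦ 2·1·5·1 = 10
  2*X**2*Z ↦ 2·1·1·8 = 16
  3*X*Y**2 ↦ 3·1·25·1 = 75
  -X*Y*Z ↦ -1·1·5·8 = -40
  -X*Z**2 ↦ -1·1·1·64 = -64
  2*Y**3 ↦ 2·1·125·1 = 250
  -3*Y**2*Z ↦ -3·1·25·8 = -600
  3*Y*Z**2 ↦ 3·1·5·64 = 960
  2*Z**3 ↦ 2·1·1·512 = 1024
Sum: F(1, 5, 8) = (10) + (16) + (75) + (-40) + (-64) + (250) + (-600) + (960) + (1024) = 1631.
Reducing mod 11: 1631 ≡ 3 (mod 11).
Since F(a, b, c) ≡ 3 ≠ 0 (mod 11), P does NOT lie on the curve.


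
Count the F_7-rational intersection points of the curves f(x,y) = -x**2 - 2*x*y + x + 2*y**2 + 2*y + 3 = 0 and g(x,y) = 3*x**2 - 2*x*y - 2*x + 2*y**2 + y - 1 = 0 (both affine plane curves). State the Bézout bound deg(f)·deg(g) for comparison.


Common zeros: {(1, 4)}; count = 1; Bézout bound = 4.

deg(f) = 2, deg(g) = 2, so Bézout bound = 4.
Scan x ∈ F_7. For each x, list the y ∈ F_7 with f(x, y) ≡ 0 and those with g(x, y) ≡ 0 (mod 7); the common zeros in that column are the intersection.
  x = 0: f ≡ 0 at y ∈ {1, 5}; g ≡ 0 at y ∈ {4, 6}; common: ∅.
  x = 1: f ≡ 0 at y ∈ {3, 4}; g ≡ 0 at y ∈ {0, 4}; common: {4}.
  x = 2: f ≡ 0 at y ∈ ∅; g ≡ 0 at y ∈ {0, 5}; common: ∅.
  x = 3: f ≡ 0 at y ∈ ∅; g ≡ 0 at y ∈ ∅; common: ∅.
  x = 4: f ≡ 0 at y ∈ ∅; g ≡ 0 at y ∈ ∅; common: ∅.
  x = 5: f ≡ 0 at y ∈ {5, 6}; g ≡ 0 at y ∈ ∅; common: ∅.
  x = 6: f ≡ 0 at y ∈ {1, 4}; g ≡ 0 at y ∈ ∅; common: ∅.
Collecting: common zeros = {(1, 4)}, so the count is 1.
Comparison with the Bézout bound: 1 ≤ 4 = deg(f)·deg(g), as expected for curves with no common component (the affine F_7-count falls short of the bound because intersections may lie at infinity, over extension fields, or carry multiplicity).


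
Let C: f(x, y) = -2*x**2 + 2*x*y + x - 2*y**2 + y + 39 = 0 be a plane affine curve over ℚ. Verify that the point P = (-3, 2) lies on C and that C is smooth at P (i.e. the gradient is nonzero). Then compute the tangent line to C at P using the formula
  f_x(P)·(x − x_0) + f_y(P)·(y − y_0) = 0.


Tangent line at P: 17*x - 13*y + 77 = 0.

Step 1: f(-3, 2) = 0, so P lies on C.
Step 2: partial derivatives
  f_x(x, y) = -4*x + 2*y + 1, f_y(x, y) = 2*x - 4*y + 1.
  f_x(P) = 17, f_y(P) = -13 (gradient nonzero, so P is smooth).
Step 3: tangent line at P: 17·(x − -3) + -13·(y − 2) = 0.
Expanding: 17*x - 13*y + 77 = 0.


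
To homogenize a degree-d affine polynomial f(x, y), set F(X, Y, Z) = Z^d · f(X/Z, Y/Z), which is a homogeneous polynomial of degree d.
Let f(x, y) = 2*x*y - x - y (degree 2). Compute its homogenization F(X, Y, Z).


F(X, Y, Z) = 2*X*Y - X*Z - Y*Z

deg(f) = 2.
Substitute x = X/Z, y = Y/Z into f, then multiply by Z^2.
  monomial 2·x^1·y^1 ↦ 2·X^1·Y^1·Z^0.
  monomial -1·x^1·y^0 ↦ -1·X^1·Y^0·Z^1.
  monomial -1·x^0·y^1 ↦ -1·X^0·Y^1·Z^1.
Collecting: F(X, Y, Z) = 2*X*Y - X*Z - Y*Z.


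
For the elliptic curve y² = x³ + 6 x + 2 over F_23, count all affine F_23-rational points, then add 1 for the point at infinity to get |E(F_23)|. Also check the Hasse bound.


Affine points = {(0, 5), (0, 18), (1, 3), (1, 20), (3, 1), (3, 22), (6, 1), (6, 22), (9, 7), (9, 16), (10, 2), (10, 21), (12, 10), (12, 13), (13, 0), (14, 1), (14, 22), (16, 10), (16, 13), (17, 7), (17, 16), (18, 10), (18, 13), (19, 11), (19, 12), (20, 7), (20, 16), (22, 8), (22, 15)}; affine count = 29; |E(F_23)| = 30.

Discriminant check: Δ ∝ 4a³ + 27b² = 4·6³ + 27·2² = 4·216 + 27·4 ≡ 6 (mod 23). Nonzero ⇒ E is nonsingular.
For each x ∈ F_23, compute rhs = x³ + 6·x + 2 mod 23, then count y ∈ F_23 with y² ≡ rhs.
  x = 0: rhs = 2, matching y values: 5, 18 (2 points).
  x = 1: rhs = 9, matching y values: 3, 20 (2 points).
  x = 2: rhs = 22, matching y values: none (0 points).
  x = 3: rhs = 1, matching y values: 1, 22 (2 points).
  x = 4: rhs = 21, matching y values: none (0 points).
  x = 5: rhs = 19, matching y values: none (0 points).
  x = 6: rhs = 1, matching y values: 1, 22 (2 points).
  x = 7: rhs = 19, matching y values: none (0 points).
  x = 8: rhs = 10, matching y values: none (0 points).
  x = 9: rhs = 3, matching y values: 7, 16 (2 points).
  x = 10: rhs = 4, matching y values: 2, 21 (2 points).
  x = 11: rhs = 19, matching y values: none (0 points).
  x = 12: rhs = 8, matching y values: 10, 13 (2 points).
  x = 13: rhs = 0, matching y values: 0 (1 points).
  x = 14: rhs = 1, matching y values: 1, 22 (2 points).
  x = 15: rhs = 17, matching y values: none (0 points).
  x = 16: rhs = 8, matching y values: 10, 13 (2 points).
  x = 17: rhs = 3, matching y values: 7, 16 (2 points).
  x = 18: rhs = 8, matching y values: 10, 13 (2 points).
  x = 19: rhs = 6, matching y values: 11, 12 (2 points).
  x = 20: rhs = 3, matching y values: 7, 16 (2 points).
  x = 21: rhs = 5, matching y values: none (0 points).
  x = 22: rhs = 18, matching y values: 8, 15 (2 points).
Total affine count: 29.
Full point count |E(F_23)| = 29 + 1 = 30.
Hasse bound: |30 − (23+1)| = |6| = 6 ≤ 2√23 ≈ 9.5917 ✓.


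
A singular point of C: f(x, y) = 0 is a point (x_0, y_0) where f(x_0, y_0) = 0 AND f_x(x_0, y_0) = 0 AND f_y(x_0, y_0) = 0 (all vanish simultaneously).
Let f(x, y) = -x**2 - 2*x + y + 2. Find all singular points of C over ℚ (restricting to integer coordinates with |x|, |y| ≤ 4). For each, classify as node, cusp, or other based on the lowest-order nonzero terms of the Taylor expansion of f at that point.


No singular points in the scanned grid; C is smooth there.

Compute partial derivatives:
  f_x = -2*x - 2.
  f_y = 1.
f_y = 1 is a nonzero constant, so f_y never vanishes: no point (x, y) can satisfy f = f_x = f_y = 0. In particular no (x, y) ∈ {−4, ..., 4}² is singular; the curve is smooth.
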